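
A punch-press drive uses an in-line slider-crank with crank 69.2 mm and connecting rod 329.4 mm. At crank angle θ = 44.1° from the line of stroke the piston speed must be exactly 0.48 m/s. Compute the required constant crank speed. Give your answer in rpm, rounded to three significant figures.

For an in-line slider-crank, |v_piston| = rω|sinθ|·[1 + r cosθ/√(L² − r² sin²θ)].
With r = 0.0692 m, L = 0.3294 m, θ = 44.1°: the bracketed kinematic factor |dx/dθ| = 0.055501 m.
ω = v/|dx/dθ| = 0.48/0.055501 = 8.6485 rad/s.
N = 60ω/(2π) = 82.587 rpm.

82.6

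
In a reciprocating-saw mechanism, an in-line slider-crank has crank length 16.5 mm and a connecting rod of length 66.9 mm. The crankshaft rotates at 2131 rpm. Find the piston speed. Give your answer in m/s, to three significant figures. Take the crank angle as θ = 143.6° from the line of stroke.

1.75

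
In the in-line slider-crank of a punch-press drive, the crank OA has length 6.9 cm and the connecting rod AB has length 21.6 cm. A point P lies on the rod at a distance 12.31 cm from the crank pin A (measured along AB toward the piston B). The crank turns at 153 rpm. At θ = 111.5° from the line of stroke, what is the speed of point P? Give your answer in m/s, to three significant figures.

0.972

ω = 16.02 rad/s.  Crank-pin speed |V_A| = rω = 1.1055 m/s, perpendicular to OA.
Rod angle: sinφ = −(r/L) sinθ ⇒ φ = -17.291°; ω_rod = −rω cosθ/√(L²−r²sin²θ) = +1.9646 rad/s.
V_P = V_A + ω_rod × AP, with AP = 0.1231 m along the rod.
Components: V_Px = −rω sinθ − a·ω_rod·sinφ = -0.95672 m/s;  V_Py = rω cosθ + a·ω_rod·cosφ = -0.17426 m/s.
|V_P| = √(V_Px² + V_Py²) = 0.97246 m/s.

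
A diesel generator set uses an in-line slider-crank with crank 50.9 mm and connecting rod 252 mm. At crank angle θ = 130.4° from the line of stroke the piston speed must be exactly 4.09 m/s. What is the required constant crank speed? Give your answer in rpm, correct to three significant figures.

For an in-line slider-crank, |v_piston| = rω|sinθ|·[1 + r cosθ/√(L² − r² sin²θ)].
With r = 0.0509 m, L = 0.252 m, θ = 130.4°: the bracketed kinematic factor |dx/dθ| = 0.033627 m.
ω = v/|dx/dθ| = 4.09/0.033627 = 121.63 rad/s.
N = 60ω/(2π) = 1161.5 rpm.

1160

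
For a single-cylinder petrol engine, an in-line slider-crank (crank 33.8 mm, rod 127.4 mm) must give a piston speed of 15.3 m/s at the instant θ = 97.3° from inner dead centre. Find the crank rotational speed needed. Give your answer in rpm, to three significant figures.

4520

For an in-line slider-crank, |v_piston| = rω|sinθ|·[1 + r cosθ/√(L² − r² sin²θ)].
With r = 0.0338 m, L = 0.1274 m, θ = 97.3°: the bracketed kinematic factor |dx/dθ| = 0.032355 m.
ω = v/|dx/dθ| = 15.3/0.032355 = 472.89 rad/s.
N = 60ω/(2π) = 4515.7 rpm.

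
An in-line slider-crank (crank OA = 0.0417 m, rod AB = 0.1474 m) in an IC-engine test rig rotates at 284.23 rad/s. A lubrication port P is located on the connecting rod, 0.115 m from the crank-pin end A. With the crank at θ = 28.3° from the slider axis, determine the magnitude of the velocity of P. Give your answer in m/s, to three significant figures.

ω = 284.2 rad/s.  Crank-pin speed |V_A| = rω = 11.852 m/s, perpendicular to OA.
Rod angle: sinφ = −(r/L) sinθ ⇒ φ = -7.708°; ω_rod = −rω cosθ/√(L²−r²sin²θ) = -71.444 rad/s.
V_P = V_A + ω_rod × AP, with AP = 0.115 m along the rod.
Components: V_Px = −rω sinθ − a·ω_rod·sinφ = -6.721 m/s;  V_Py = rω cosθ + a·ω_rod·cosφ = +2.2939 m/s.
|V_P| = √(V_Px² + V_Py²) = 7.1017 m/s.

7.10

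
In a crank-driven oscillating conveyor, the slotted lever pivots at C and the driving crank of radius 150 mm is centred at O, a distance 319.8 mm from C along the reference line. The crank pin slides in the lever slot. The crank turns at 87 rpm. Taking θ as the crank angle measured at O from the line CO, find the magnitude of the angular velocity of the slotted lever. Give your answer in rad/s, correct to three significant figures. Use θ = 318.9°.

ω = 9.111 rad/s (from 87 rpm).
Crank pin A relative to C: A = (d + r cosθ, r sinθ); lever angle φ = atan2(r sinθ, d + r cosθ).
Differentiating tanφ: φ̇ = rω(d cosθ + r)/(d² + r² + 2dr cosθ).
d² + r² + 2dr cosθ = |CA|² = 0.197069 m²;  d cosθ + r = +0.39099 m.
|ω_lever| = |0.15·9.111·+0.39099| / 0.197069 = 2.7114 rad/s.

2.71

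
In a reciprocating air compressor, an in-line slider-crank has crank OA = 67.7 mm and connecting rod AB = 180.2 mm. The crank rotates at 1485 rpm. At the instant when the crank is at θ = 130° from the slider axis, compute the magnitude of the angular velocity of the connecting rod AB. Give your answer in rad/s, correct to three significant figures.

39.2

ω = 155.5 rad/s (converted from 1485 rpm).
The rod makes angle φ with the slider axis where L sinφ = r sinθ; differentiating, L cosφ·φ̇ = r ω cosθ.
L cosφ = √(L² − r² sin²θ) = 0.17258 m.
|ω_rod| = r ω |cosθ| / √(L² − r² sin²θ) = 0.0677·155.5·0.64279/0.17258 = 39.213 rad/s.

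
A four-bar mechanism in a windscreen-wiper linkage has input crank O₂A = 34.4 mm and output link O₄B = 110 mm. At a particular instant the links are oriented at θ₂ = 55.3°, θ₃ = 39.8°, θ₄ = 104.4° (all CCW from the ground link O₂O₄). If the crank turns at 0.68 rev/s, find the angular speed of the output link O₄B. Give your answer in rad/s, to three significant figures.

0.395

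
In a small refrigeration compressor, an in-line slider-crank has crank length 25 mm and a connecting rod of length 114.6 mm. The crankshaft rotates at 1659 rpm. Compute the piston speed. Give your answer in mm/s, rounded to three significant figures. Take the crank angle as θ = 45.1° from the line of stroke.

ω = 2π·1659/60 = 173.7 rad/s
For an in-line slider-crank, x = r cosθ + √(L² − r² sin²θ), so v = −rω sinθ·[1 + r cosθ/√(L² − r² sin²θ)].
With r = 0.025 m, L = 0.1146 m, θ = 45.1°: √(L² − r² sin²θ) = 0.11322 m.
v = −0.025·173.7·0.70834·[1 + 0.025·0.70587/0.11322] = -3.556 m/s.
|v| = 3.556 m/s = 3556 mm/s.

3560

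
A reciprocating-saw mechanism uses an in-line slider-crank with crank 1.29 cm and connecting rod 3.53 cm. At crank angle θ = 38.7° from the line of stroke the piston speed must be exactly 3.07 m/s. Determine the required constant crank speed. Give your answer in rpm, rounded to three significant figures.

2810

For an in-line slider-crank, |v_piston| = rω|sinθ|·[1 + r cosθ/√(L² − r² sin²θ)].
With r = 0.0129 m, L = 0.0353 m, θ = 38.7°: the bracketed kinematic factor |dx/dθ| = 0.010428 m.
ω = v/|dx/dθ| = 3.07/0.010428 = 294.39 rad/s.
N = 60ω/(2π) = 2811.2 rpm.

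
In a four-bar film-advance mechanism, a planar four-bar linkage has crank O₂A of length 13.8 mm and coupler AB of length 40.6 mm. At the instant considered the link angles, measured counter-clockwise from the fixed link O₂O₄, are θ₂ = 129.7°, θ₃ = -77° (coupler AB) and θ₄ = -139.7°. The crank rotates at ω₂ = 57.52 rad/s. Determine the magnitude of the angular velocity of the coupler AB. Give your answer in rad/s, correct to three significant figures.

ω₂ = 57.52 rad/s
Differentiating the loop-closure r₂e^{iθ₂}+r₃e^{iθ₃}=r₁+r₄e^{iθ₄} gives r₂ω₂e^{iθ₂}+r₃ω₃e^{iθ₃}=r₄ω₄e^{iθ₄}.
Eliminating the other unknown: ω₃ = r₂ω₂ sin(θ₄−θ₂) / [r₃ sin(θ₃−θ₄)].
Numerator sine = +0.99995; denominator sine = +0.88862.
Result = 0.0138·57.52·(+0.99995) / (0.0406·(+0.88862)) = +22.001 rad/s; magnitude 22.001 rad/s.

22.0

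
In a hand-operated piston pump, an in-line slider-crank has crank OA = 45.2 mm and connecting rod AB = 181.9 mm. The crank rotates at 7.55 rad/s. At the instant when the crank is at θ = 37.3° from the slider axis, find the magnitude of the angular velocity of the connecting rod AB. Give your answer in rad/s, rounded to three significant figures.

1.51

ω = 7.55 rad/s
The rod makes angle φ with the slider axis where L sinφ = r sinθ; differentiating, L cosφ·φ̇ = r ω cosθ.
L cosφ = √(L² − r² sin²θ) = 0.17983 m.
|ω_rod| = r ω |cosθ| / √(L² − r² sin²θ) = 0.0452·7.55·0.79547/0.17983 = 1.5096 rad/s.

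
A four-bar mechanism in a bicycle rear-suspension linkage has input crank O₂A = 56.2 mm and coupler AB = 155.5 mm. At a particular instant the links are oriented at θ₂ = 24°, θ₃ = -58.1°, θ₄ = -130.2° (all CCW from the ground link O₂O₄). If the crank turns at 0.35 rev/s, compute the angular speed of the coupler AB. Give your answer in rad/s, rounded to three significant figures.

0.364

ω₂ = 2.199 rad/s (from 0.35 rev/s).
Differentiating the loop-closure r₂e^{iθ₂}+r₃e^{iθ₃}=r₁+r₄e^{iθ₄} gives r₂ω₂e^{iθ₂}+r₃ω₃e^{iθ₃}=r₄ω₄e^{iθ₄}.
Eliminating the other unknown: ω₃ = r₂ω₂ sin(θ₄−θ₂) / [r₃ sin(θ₃−θ₄)].
Numerator sine = -0.43523; denominator sine = +0.95159.
Result = 0.0562·2.199·(-0.43523) / (0.1555·(+0.95159)) = -0.36351 rad/s; magnitude 0.36351 rad/s.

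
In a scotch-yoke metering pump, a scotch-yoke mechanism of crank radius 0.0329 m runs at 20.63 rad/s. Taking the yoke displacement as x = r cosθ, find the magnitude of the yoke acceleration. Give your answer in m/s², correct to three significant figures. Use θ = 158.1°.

13.0

ω = 20.63 rad/s
x = r cosθ ⇒ ẍ = −rω² cosθ (ω constant).
|a| = rω²|cosθ| = 0.0329·(20.63)²·|cos 158.1°| = 12.992 m/s².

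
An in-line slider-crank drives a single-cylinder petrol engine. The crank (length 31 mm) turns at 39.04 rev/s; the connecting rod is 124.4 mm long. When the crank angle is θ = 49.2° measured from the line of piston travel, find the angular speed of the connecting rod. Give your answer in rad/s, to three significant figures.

40.7

ω = 245.3 rad/s (converted from 39.04 rev/s).
The rod makes angle φ with the slider axis where L sinφ = r sinθ; differentiating, L cosφ·φ̇ = r ω cosθ.
L cosφ = √(L² − r² sin²θ) = 0.12217 m.
|ω_rod| = r ω |cosθ| / √(L² − r² sin²θ) = 0.031·245.3·0.65342/0.12217 = 40.672 rad/s.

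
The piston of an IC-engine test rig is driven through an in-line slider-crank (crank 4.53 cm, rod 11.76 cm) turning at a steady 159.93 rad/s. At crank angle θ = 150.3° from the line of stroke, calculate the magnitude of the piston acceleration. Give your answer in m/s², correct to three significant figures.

762

ω = 159.9 rad/s
x(θ) = r cosθ + √(L² − r² sin²θ); with ω constant, a = ω²·d²x/dθ².
d²x/dθ² = −r cosθ − r²(cos2θ)/√u − r⁴ sin²2θ/(4u^{3/2}),  u = L² − r² sin²θ = 0.013326 m².
Substituting r = 0.0453 m, L = 0.1176 m, θ = 150.3°: d²x/dθ² = +0.029793 m.
a = ω²·d²x/dθ² = (159.9)²·(+0.029793) = +762.03 m/s²;  |a| = 762.03 m/s².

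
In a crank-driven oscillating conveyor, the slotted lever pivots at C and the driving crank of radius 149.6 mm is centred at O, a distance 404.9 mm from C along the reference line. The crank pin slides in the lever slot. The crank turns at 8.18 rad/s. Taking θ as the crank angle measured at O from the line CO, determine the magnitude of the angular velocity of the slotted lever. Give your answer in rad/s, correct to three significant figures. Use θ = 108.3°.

ω = 8.18 rad/s
Crank pin A relative to C: A = (d + r cosθ, r sinθ); lever angle φ = atan2(r sinθ, d + r cosθ).
Differentiating tanφ: φ̇ = rω(d cosθ + r)/(d² + r² + 2dr cosθ).
d² + r² + 2dr cosθ = |CA|² = 0.148285 m²;  d cosθ + r = +0.022464 m.
|ω_lever| = |0.1496·8.18·+0.022464| / 0.148285 = 0.18539 rad/s.

0.185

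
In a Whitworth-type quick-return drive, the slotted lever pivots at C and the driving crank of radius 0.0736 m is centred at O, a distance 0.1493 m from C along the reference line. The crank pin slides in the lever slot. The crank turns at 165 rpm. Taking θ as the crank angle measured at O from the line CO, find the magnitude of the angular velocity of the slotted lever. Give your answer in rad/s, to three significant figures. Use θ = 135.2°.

ω = 17.28 rad/s (from 165 rpm).
Crank pin A relative to C: A = (d + r cosθ, r sinθ); lever angle φ = atan2(r sinθ, d + r cosθ).
Differentiating tanφ: φ̇ = rω(d cosθ + r)/(d² + r² + 2dr cosθ).
d² + r² + 2dr cosθ = |CA|² = 0.0121132 m²;  d cosθ + r = -0.032339 m.
|ω_lever| = |0.0736·17.28·-0.032339| / 0.0121132 = 3.3951 rad/s.

3.40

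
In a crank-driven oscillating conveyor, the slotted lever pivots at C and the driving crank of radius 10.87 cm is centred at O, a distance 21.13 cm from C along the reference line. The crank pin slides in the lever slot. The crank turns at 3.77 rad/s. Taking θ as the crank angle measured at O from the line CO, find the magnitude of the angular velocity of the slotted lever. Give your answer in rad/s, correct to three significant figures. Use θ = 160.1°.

ω = 3.77 rad/s
Crank pin A relative to C: A = (d + r cosθ, r sinθ); lever angle φ = atan2(r sinθ, d + r cosθ).
Differentiating tanφ: φ̇ = rω(d cosθ + r)/(d² + r² + 2dr cosθ).
d² + r² + 2dr cosθ = |CA|² = 0.0132697 m²;  d cosθ + r = -0.089983 m.
|ω_lever| = |0.1087·3.77·-0.089983| / 0.0132697 = 2.7789 rad/s.

2.78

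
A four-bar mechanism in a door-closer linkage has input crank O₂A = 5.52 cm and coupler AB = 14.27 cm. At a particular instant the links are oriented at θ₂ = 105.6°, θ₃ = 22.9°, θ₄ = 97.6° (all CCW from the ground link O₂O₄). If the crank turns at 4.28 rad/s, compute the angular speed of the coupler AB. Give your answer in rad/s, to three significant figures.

0.239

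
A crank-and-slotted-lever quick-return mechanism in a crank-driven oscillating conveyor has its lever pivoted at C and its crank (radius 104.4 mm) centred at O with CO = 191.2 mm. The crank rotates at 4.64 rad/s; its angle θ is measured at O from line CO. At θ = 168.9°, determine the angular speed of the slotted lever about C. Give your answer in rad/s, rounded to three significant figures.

ω = 4.64 rad/s
Crank pin A relative to C: A = (d + r cosθ, r sinθ); lever angle φ = atan2(r sinθ, d + r cosθ).
Differentiating tanφ: φ̇ = rω(d cosθ + r)/(d² + r² + 2dr cosθ).
d² + r² + 2dr cosθ = |CA|² = 0.00828108 m²;  d cosθ + r = -0.083223 m.
|ω_lever| = |0.1044·4.64·-0.083223| / 0.00828108 = 4.8683 rad/s.

4.87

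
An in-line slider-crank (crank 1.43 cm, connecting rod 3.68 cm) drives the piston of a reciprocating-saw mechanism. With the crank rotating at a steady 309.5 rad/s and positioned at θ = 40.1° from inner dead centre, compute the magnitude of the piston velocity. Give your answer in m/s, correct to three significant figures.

3.73

ω = 309.5 rad/s
For an in-line slider-crank, x = r cosθ + √(L² − r² sin²θ), so v = −rω sinθ·[1 + r cosθ/√(L² − r² sin²θ)].
With r = 0.0143 m, L = 0.0368 m, θ = 40.1°: √(L² − r² sin²θ) = 0.035629 m.
v = −0.0143·309.5·0.64412·[1 + 0.0143·0.76492/0.035629] = -3.726 m/s.
|v| = 3.726 m/s.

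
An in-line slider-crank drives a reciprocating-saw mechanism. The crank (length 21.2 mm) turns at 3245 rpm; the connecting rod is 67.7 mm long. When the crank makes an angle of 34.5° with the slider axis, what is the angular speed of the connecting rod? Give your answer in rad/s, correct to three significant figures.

ω = 339.8 rad/s (converted from 3245 rpm).
The rod makes angle φ with the slider axis where L sinφ = r sinθ; differentiating, L cosφ·φ̇ = r ω cosθ.
L cosφ = √(L² − r² sin²θ) = 0.066627 m.
|ω_rod| = r ω |cosθ| / √(L² − r² sin²θ) = 0.0212·339.8·0.82413/0.066627 = 89.11 rad/s.

89.1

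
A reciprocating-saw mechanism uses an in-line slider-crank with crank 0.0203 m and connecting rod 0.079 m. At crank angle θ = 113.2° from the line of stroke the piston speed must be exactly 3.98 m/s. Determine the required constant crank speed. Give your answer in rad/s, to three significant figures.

238

For an in-line slider-crank, |v_piston| = rω|sinθ|·[1 + r cosθ/√(L² − r² sin²θ)].
With r = 0.0203 m, L = 0.079 m, θ = 113.2°: the bracketed kinematic factor |dx/dθ| = 0.016715 m.
ω = v/|dx/dθ| = 3.98/0.016715 = 238.11 rad/s.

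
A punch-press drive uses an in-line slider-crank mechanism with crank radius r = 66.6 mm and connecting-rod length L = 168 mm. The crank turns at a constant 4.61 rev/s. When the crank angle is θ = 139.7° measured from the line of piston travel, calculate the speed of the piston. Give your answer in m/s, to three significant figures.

0.857

ω = 2π·4.61 = 28.97 rad/s
For an in-line slider-crank, x = r cosθ + √(L² − r² sin²θ), so v = −rω sinθ·[1 + r cosθ/√(L² − r² sin²θ)].
With r = 0.0666 m, L = 0.168 m, θ = 139.7°: √(L² − r² sin²θ) = 0.16238 m.
v = −0.0666·28.97·0.64679·[1 + 0.0666·-0.76267/0.16238] = -0.85743 m/s.
|v| = 0.85743 m/s.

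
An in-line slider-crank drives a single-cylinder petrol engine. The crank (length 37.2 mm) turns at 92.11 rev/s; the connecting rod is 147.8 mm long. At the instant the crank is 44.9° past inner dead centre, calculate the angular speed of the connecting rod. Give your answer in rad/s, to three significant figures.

105

ω = 578.7 rad/s (converted from 92.11 rev/s).
The rod makes angle φ with the slider axis where L sinφ = r sinθ; differentiating, L cosφ·φ̇ = r ω cosθ.
L cosφ = √(L² − r² sin²θ) = 0.14545 m.
|ω_rod| = r ω |cosθ| / √(L² − r² sin²θ) = 0.0372·578.7·0.70834/0.14545 = 104.85 rad/s.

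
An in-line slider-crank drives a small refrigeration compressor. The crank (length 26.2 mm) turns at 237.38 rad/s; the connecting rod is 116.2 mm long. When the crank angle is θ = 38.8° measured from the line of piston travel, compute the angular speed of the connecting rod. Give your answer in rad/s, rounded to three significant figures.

ω = 237.4 rad/s
The rod makes angle φ with the slider axis where L sinφ = r sinθ; differentiating, L cosφ·φ̇ = r ω cosθ.
L cosφ = √(L² − r² sin²θ) = 0.11503 m.
|ω_rod| = r ω |cosθ| / √(L² − r² sin²θ) = 0.0262·237.4·0.77934/0.11503 = 42.135 rad/s.

42.1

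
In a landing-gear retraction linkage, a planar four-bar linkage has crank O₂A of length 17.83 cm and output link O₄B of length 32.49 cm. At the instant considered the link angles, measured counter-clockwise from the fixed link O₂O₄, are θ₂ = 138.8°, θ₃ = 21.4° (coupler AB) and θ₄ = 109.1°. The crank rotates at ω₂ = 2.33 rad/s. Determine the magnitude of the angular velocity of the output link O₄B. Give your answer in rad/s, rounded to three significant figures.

ω₂ = 2.33 rad/s
Differentiating the loop-closure r₂e^{iθ₂}+r₃e^{iθ₃}=r₁+r₄e^{iθ₄} gives r₂ω₂e^{iθ₂}+r₃ω₃e^{iθ₃}=r₄ω₄e^{iθ₄}.
Eliminating the other unknown: ω₄ = r₂ω₂ sin(θ₂−θ₃) / [r₄ sin(θ₄−θ₃)].
Numerator sine = +0.88782; denominator sine = +0.99919.
Result = 0.1783·2.33·(+0.88782) / (0.3249·(+0.99919)) = +1.1361 rad/s; magnitude 1.1361 rad/s.

1.14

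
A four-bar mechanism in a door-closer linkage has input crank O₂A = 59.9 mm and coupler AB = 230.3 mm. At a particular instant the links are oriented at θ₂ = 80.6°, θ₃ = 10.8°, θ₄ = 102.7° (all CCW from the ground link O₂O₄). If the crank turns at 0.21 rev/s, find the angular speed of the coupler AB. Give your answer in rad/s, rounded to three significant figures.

0.129

ω₂ = 1.319 rad/s (from 0.21 rev/s).
Differentiating the loop-closure r₂e^{iθ₂}+r₃e^{iθ₃}=r₁+r₄e^{iθ₄} gives r₂ω₂e^{iθ₂}+r₃ω₃e^{iθ₃}=r₄ω₄e^{iθ₄}.
Eliminating the other unknown: ω₃ = r₂ω₂ sin(θ₄−θ₂) / [r₃ sin(θ₃−θ₄)].
Numerator sine = +0.37622; denominator sine = -0.99945.
Result = 0.0599·1.319·(+0.37622) / (0.2303·(-0.99945)) = -0.12919 rad/s; magnitude 0.12919 rad/s.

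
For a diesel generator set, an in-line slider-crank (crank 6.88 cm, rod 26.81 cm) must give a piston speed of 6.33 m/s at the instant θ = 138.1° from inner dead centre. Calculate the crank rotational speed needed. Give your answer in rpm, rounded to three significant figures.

1630

For an in-line slider-crank, |v_piston| = rω|sinθ|·[1 + r cosθ/√(L² − r² sin²θ)].
With r = 0.0688 m, L = 0.2681 m, θ = 138.1°: the bracketed kinematic factor |dx/dθ| = 0.037039 m.
ω = v/|dx/dθ| = 6.33/0.037039 = 170.9 rad/s.
N = 60ω/(2π) = 1632 rpm.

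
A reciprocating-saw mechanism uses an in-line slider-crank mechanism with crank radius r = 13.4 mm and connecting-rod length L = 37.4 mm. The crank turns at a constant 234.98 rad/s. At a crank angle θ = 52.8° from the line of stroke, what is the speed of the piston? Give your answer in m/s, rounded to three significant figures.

3.07

ω = 235 rad/s
For an in-line slider-crank, x = r cosθ + √(L² − r² sin²θ), so v = −rω sinθ·[1 + r cosθ/√(L² − r² sin²θ)].
With r = 0.0134 m, L = 0.0374 m, θ = 52.8°: √(L² − r² sin²θ) = 0.035845 m.
v = −0.0134·235·0.79653·[1 + 0.0134·0.60460/0.035845] = -3.0749 m/s.
|v| = 3.0749 m/s.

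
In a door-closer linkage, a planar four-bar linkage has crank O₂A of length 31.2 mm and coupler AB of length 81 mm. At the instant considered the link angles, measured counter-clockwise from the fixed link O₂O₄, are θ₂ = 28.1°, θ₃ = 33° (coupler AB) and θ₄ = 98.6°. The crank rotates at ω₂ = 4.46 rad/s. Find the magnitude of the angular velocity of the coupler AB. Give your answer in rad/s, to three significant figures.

ω₂ = 4.46 rad/s
Differentiating the loop-closure r₂e^{iθ₂}+r₃e^{iθ₃}=r₁+r₄e^{iθ₄} gives r₂ω₂e^{iθ₂}+r₃ω₃e^{iθ₃}=r₄ω₄e^{iθ₄}.
Eliminating the other unknown: ω₃ = r₂ω₂ sin(θ₄−θ₂) / [r₃ sin(θ₃−θ₄)].
Numerator sine = +0.94264; denominator sine = -0.91068.
Result = 0.0312·4.46·(+0.94264) / (0.081·(-0.91068)) = -1.7782 rad/s; magnitude 1.7782 rad/s.

1.78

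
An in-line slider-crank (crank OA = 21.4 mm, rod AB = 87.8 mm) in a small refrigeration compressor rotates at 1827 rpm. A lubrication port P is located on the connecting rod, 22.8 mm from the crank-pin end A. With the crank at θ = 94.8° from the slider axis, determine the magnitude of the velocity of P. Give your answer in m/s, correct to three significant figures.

ω = 191.3 rad/s.  Crank-pin speed |V_A| = rω = 4.0943 m/s, perpendicular to OA.
Rod angle: sinφ = −(r/L) sinθ ⇒ φ = -14.057°; ω_rod = −rω cosθ/√(L²−r²sin²θ) = +4.0225 rad/s.
V_P = V_A + ω_rod × AP, with AP = 0.0228 m along the rod.
Components: V_Px = −rω sinθ − a·ω_rod·sinφ = -4.0577 m/s;  V_Py = rω cosθ + a·ω_rod·cosφ = -0.25364 m/s.
|V_P| = √(V_Px² + V_Py²) = 4.0656 m/s.

4.07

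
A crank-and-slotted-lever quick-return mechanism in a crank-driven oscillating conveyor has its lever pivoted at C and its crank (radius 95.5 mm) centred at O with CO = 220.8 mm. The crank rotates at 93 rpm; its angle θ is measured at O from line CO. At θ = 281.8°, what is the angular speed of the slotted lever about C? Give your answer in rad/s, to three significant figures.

1.97

ω = 9.739 rad/s (from 93 rpm).
Crank pin A relative to C: A = (d + r cosθ, r sinθ); lever angle φ = atan2(r sinθ, d + r cosθ).
Differentiating tanφ: φ̇ = rω(d cosθ + r)/(d² + r² + 2dr cosθ).
d² + r² + 2dr cosθ = |CA|² = 0.0664971 m²;  d cosθ + r = +0.14065 m.
|ω_lever| = |0.0955·9.739·+0.14065| / 0.0664971 = 1.9673 rad/s.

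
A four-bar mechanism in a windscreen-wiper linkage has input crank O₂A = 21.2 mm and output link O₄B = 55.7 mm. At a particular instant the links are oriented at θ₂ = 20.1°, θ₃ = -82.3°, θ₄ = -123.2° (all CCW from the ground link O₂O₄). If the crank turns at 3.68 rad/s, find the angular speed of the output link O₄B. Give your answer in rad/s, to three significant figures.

2.09

ω₂ = 3.68 rad/s
Differentiating the loop-closure r₂e^{iθ₂}+r₃e^{iθ₃}=r₁+r₄e^{iθ₄} gives r₂ω₂e^{iθ₂}+r₃ω₃e^{iθ₃}=r₄ω₄e^{iθ₄}.
Eliminating the other unknown: ω₄ = r₂ω₂ sin(θ₂−θ₃) / [r₄ sin(θ₄−θ₃)].
Numerator sine = +0.97667; denominator sine = -0.65474.
Result = 0.0212·3.68·(+0.97667) / (0.0557·(-0.65474)) = -2.0893 rad/s; magnitude 2.0893 rad/s.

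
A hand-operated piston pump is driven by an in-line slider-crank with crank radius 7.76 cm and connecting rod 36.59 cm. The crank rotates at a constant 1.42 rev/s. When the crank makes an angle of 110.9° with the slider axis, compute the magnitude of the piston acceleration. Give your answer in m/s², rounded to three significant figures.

ω = 2π·1.42 = 8.922 rad/s
x(θ) = r cosθ + √(L² − r² sin²θ); with ω constant, a = ω²·d²x/dθ².
d²x/dθ² = −r cosθ − r²(cos2θ)/√u − r⁴ sin²2θ/(4u^{3/2}),  u = L² − r² sin²θ = 0.128627 m².
Substituting r = 0.0776 m, L = 0.3659 m, θ = 110.9°: d²x/dθ² = +0.040112 m.
a = ω²·d²x/dθ² = (8.922)²·(+0.040112) = +3.1931 m/s²;  |a| = 3.1931 m/s².

3.19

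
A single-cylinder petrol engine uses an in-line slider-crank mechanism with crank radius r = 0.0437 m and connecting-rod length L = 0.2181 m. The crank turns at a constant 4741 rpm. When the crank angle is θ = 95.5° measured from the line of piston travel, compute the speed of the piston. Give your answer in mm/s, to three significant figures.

ω = 2π·4741/60 = 496.5 rad/s
For an in-line slider-crank, x = r cosθ + √(L² − r² sin²θ), so v = −rω sinθ·[1 + r cosθ/√(L² − r² sin²θ)].
With r = 0.0437 m, L = 0.2181 m, θ = 95.5°: √(L² − r² sin²θ) = 0.21372 m.
v = −0.0437·496.5·0.99540·[1 + 0.0437·-0.09585/0.21372] = -21.173 m/s.
|v| = 21.173 m/s = 21173 mm/s.

21200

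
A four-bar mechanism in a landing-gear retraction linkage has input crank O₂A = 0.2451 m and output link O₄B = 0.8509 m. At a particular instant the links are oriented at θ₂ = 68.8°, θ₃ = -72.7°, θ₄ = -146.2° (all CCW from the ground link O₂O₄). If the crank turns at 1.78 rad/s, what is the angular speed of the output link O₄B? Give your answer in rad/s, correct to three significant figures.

ω₂ = 1.78 rad/s
Differentiating the loop-closure r₂e^{iθ₂}+r₃e^{iθ₃}=r₁+r₄e^{iθ₄} gives r₂ω₂e^{iθ₂}+r₃ω₃e^{iθ₃}=r₄ω₄e^{iθ₄}.
Eliminating the other unknown: ω₄ = r₂ω₂ sin(θ₂−θ₃) / [r₄ sin(θ₄−θ₃)].
Numerator sine = +0.62251; denominator sine = -0.95882.
Result = 0.2451·1.78·(+0.62251) / (0.8509·(-0.95882)) = -0.33289 rad/s; magnitude 0.33289 rad/s.

0.333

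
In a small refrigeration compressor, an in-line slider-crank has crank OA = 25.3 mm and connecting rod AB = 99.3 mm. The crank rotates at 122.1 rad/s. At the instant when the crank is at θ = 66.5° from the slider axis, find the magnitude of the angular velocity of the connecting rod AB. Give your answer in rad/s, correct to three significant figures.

12.8

ω = 122.1 rad/s
The rod makes angle φ with the slider axis where L sinφ = r sinθ; differentiating, L cosφ·φ̇ = r ω cosθ.
L cosφ = √(L² − r² sin²θ) = 0.096551 m.
|ω_rod| = r ω |cosθ| / √(L² − r² sin²θ) = 0.0253·122.1·0.39875/0.096551 = 12.758 rad/s.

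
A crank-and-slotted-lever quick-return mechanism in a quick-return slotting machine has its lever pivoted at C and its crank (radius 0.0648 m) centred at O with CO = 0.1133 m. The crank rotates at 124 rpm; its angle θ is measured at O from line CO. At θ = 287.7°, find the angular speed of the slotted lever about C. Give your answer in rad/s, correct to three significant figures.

ω = 12.99 rad/s (from 124 rpm).
Crank pin A relative to C: A = (d + r cosθ, r sinθ); lever angle φ = atan2(r sinθ, d + r cosθ).
Differentiating tanφ: φ̇ = rω(d cosθ + r)/(d² + r² + 2dr cosθ).
d² + r² + 2dr cosθ = |CA|² = 0.0215003 m²;  d cosθ + r = +0.099247 m.
|ω_lever| = |0.0648·12.99·+0.099247| / 0.0215003 = 3.8842 rad/s.

3.88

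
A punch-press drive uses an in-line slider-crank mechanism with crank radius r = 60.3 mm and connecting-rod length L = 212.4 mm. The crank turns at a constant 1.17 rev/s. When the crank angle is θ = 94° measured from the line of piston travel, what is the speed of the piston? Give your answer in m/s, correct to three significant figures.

ω = 2π·1.17 = 7.351 rad/s
For an in-line slider-crank, x = r cosθ + √(L² − r² sin²θ), so v = −rω sinθ·[1 + r cosθ/√(L² − r² sin²θ)].
With r = 0.0603 m, L = 0.2124 m, θ = 94°: √(L² − r² sin²θ) = 0.2037 m.
v = −0.0603·7.351·0.99756·[1 + 0.0603·-0.06976/0.2037] = -0.43307 m/s.
|v| = 0.43307 m/s.

0.433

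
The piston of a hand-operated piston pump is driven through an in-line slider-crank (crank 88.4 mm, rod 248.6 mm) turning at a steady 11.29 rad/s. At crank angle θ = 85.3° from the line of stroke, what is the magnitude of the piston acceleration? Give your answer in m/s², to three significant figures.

3.30

ω = 11.29 rad/s
x(θ) = r cosθ + √(L² − r² sin²θ); with ω constant, a = ω²·d²x/dθ².
d²x/dθ² = −r cosθ − r²(cos2θ)/√u − r⁴ sin²2θ/(4u^{3/2}),  u = L² − r² sin²θ = 0.0540399 m².
Substituting r = 0.0884 m, L = 0.2486 m, θ = 85.3°: d²x/dθ² = +0.025889 m.
a = ω²·d²x/dθ² = (11.29)²·(+0.025889) = +3.2999 m/s²;  |a| = 3.2999 m/s².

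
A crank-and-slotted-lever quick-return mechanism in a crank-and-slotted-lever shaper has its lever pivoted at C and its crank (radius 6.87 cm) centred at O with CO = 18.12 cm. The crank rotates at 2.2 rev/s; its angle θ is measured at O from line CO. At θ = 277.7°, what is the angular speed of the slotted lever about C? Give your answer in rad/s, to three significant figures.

2.16

ω = 13.82 rad/s (from 2.2 rev/s).
Crank pin A relative to C: A = (d + r cosθ, r sinθ); lever angle φ = atan2(r sinθ, d + r cosθ).
Differentiating tanφ: φ̇ = rω(d cosθ + r)/(d² + r² + 2dr cosθ).
d² + r² + 2dr cosθ = |CA|² = 0.040889 m²;  d cosθ + r = +0.092978 m.
|ω_lever| = |0.0687·13.82·+0.092978| / 0.040889 = 2.1594 rad/s.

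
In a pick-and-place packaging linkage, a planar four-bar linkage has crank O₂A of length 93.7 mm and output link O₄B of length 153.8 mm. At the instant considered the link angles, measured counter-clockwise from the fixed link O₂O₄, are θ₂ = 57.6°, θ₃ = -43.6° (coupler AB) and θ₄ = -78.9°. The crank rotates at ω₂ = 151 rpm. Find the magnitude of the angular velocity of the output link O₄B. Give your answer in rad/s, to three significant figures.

ω₂ = 15.81 rad/s (from 151 rpm).
Differentiating the loop-closure r₂e^{iθ₂}+r₃e^{iθ₃}=r₁+r₄e^{iθ₄} gives r₂ω₂e^{iθ₂}+r₃ω₃e^{iθ₃}=r₄ω₄e^{iθ₄}.
Eliminating the other unknown: ω₄ = r₂ω₂ sin(θ₂−θ₃) / [r₄ sin(θ₄−θ₃)].
Numerator sine = +0.98096; denominator sine = -0.57786.
Result = 0.0937·15.81·(+0.98096) / (0.1538·(-0.57786)) = -16.354 rad/s; magnitude 16.354 rad/s.

16.4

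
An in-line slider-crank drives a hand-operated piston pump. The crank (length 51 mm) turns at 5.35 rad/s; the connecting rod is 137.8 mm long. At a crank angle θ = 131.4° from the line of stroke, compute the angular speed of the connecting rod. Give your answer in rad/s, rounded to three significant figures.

1.36

ω = 5.35 rad/s
The rod makes angle φ with the slider axis where L sinφ = r sinθ; differentiating, L cosφ·φ̇ = r ω cosθ.
L cosφ = √(L² − r² sin²θ) = 0.13238 m.
|ω_rod| = r ω |cosθ| / √(L² − r² sin²θ) = 0.051·5.35·0.66131/0.13238 = 1.363 rad/s.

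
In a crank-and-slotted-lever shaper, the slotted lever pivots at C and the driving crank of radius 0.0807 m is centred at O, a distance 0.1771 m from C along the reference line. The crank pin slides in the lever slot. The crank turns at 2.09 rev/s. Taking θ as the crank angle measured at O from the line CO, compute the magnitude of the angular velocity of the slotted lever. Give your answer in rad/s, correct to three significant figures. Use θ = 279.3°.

ω = 13.13 rad/s (from 2.09 rev/s).
Crank pin A relative to C: A = (d + r cosθ, r sinθ); lever angle φ = atan2(r sinθ, d + r cosθ).
Differentiating tanφ: φ̇ = rω(d cosθ + r)/(d² + r² + 2dr cosθ).
d² + r² + 2dr cosθ = |CA|² = 0.0424962 m²;  d cosθ + r = +0.10932 m.
|ω_lever| = |0.0807·13.13·+0.10932| / 0.0424962 = 2.7261 rad/s.

2.73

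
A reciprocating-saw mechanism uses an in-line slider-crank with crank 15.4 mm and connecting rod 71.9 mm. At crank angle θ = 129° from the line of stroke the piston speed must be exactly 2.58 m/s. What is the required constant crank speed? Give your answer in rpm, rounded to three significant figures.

2380

For an in-line slider-crank, |v_piston| = rω|sinθ|·[1 + r cosθ/√(L² − r² sin²θ)].
With r = 0.0154 m, L = 0.0719 m, θ = 129°: the bracketed kinematic factor |dx/dθ| = 0.010332 m.
ω = v/|dx/dθ| = 2.58/0.010332 = 249.71 rad/s.
N = 60ω/(2π) = 2384.5 rpm.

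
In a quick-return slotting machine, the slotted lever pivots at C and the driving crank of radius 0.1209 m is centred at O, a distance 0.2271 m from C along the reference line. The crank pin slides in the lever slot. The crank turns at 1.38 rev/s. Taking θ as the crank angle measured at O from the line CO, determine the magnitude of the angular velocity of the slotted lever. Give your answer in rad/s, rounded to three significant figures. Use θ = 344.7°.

ω = 8.671 rad/s (from 1.38 rev/s).
Crank pin A relative to C: A = (d + r cosθ, r sinθ); lever angle φ = atan2(r sinθ, d + r cosθ).
Differentiating tanφ: φ̇ = rω(d cosθ + r)/(d² + r² + 2dr cosθ).
d² + r² + 2dr cosθ = |CA|² = 0.119158 m²;  d cosθ + r = +0.33995 m.
|ω_lever| = |0.1209·8.671·+0.33995| / 0.119158 = 2.9907 rad/s.

2.99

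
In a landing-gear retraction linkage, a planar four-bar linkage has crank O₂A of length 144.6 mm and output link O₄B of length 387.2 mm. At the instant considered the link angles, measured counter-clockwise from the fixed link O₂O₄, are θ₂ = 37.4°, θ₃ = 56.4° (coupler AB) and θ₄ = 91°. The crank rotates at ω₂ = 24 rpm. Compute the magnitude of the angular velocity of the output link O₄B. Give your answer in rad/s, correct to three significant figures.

ω₂ = 2.513 rad/s (from 24 rpm).
Differentiating the loop-closure r₂e^{iθ₂}+r₃e^{iθ₃}=r₁+r₄e^{iθ₄} gives r₂ω₂e^{iθ₂}+r₃ω₃e^{iθ₃}=r₄ω₄e^{iθ₄}.
Eliminating the other unknown: ω₄ = r₂ω₂ sin(θ₂−θ₃) / [r₄ sin(θ₄−θ₃)].
Numerator sine = -0.32557; denominator sine = +0.56784.
Result = 0.1446·2.513·(-0.32557) / (0.3872·(+0.56784)) = -0.53813 rad/s; magnitude 0.53813 rad/s.

0.538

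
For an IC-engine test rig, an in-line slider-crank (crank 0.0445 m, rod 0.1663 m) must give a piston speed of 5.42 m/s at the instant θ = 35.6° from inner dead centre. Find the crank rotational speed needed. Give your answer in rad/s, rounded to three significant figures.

171

For an in-line slider-crank, |v_piston| = rω|sinθ|·[1 + r cosθ/√(L² − r² sin²θ)].
With r = 0.0445 m, L = 0.1663 m, θ = 35.6°: the bracketed kinematic factor |dx/dθ| = 0.03161 m.
ω = v/|dx/dθ| = 5.42/0.03161 = 171.46 rad/s.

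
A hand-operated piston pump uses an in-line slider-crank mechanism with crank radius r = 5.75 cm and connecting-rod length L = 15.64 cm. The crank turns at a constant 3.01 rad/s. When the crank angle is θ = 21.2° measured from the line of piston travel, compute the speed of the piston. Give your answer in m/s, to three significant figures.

0.0842

ω = 3.01 rad/s
For an in-line slider-crank, x = r cosθ + √(L² − r² sin²θ), so v = −rω sinθ·[1 + r cosθ/√(L² − r² sin²θ)].
With r = 0.0575 m, L = 0.1564 m, θ = 21.2°: √(L² − r² sin²θ) = 0.15501 m.
v = −0.0575·3.01·0.36162·[1 + 0.0575·0.93232/0.15501] = -0.084233 m/s.
|v| = 0.084233 m/s.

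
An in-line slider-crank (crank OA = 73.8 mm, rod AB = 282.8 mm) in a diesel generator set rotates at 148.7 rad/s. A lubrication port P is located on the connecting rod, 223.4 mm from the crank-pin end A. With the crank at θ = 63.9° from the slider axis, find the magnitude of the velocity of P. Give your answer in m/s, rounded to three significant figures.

ω = 148.7 rad/s.  Crank-pin speed |V_A| = rω = 10.974 m/s, perpendicular to OA.
Rod angle: sinφ = −(r/L) sinθ ⇒ φ = -13.553°; ω_rod = −rω cosθ/√(L²−r²sin²θ) = -17.561 rad/s.
V_P = V_A + ω_rod × AP, with AP = 0.2234 m along the rod.
Components: V_Px = −rω sinθ − a·ω_rod·sinφ = -10.774 m/s;  V_Py = rω cosθ + a·ω_rod·cosφ = +1.0141 m/s.
|V_P| = √(V_Px² + V_Py²) = 10.822 m/s.

10.8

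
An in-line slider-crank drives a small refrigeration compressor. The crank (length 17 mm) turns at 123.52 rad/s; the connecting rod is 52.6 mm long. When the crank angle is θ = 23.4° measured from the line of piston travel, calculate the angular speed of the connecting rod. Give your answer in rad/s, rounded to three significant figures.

ω = 123.5 rad/s
The rod makes angle φ with the slider axis where L sinφ = r sinθ; differentiating, L cosφ·φ̇ = r ω cosθ.
L cosφ = √(L² − r² sin²θ) = 0.052165 m.
|ω_rod| = r ω |cosθ| / √(L² − r² sin²θ) = 0.017·123.5·0.91775/0.052165 = 36.943 rad/s.

36.9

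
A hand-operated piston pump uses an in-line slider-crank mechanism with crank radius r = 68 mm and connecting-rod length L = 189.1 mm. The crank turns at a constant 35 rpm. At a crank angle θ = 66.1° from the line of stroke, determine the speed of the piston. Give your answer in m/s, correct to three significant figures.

0.263

ω = 2π·35/60 = 3.665 rad/s
For an in-line slider-crank, x = r cosθ + √(L² − r² sin²θ), so v = −rω sinθ·[1 + r cosθ/√(L² − r² sin²θ)].
With r = 0.068 m, L = 0.1891 m, θ = 66.1°: √(L² − r² sin²θ) = 0.17859 m.
v = −0.068·3.665·0.91425·[1 + 0.068·0.40514/0.17859] = -0.26301 m/s.
|v| = 0.26301 m/s.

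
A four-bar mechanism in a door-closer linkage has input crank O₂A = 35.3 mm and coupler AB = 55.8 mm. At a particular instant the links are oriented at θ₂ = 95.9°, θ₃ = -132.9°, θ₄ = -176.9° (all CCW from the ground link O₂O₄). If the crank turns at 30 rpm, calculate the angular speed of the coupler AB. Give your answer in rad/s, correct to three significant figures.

2.86

ω₂ = 3.142 rad/s (from 30 rpm).
Differentiating the loop-closure r₂e^{iθ₂}+r₃e^{iθ₃}=r₁+r₄e^{iθ₄} gives r₂ω₂e^{iθ₂}+r₃ω₃e^{iθ₃}=r₄ω₄e^{iθ₄}.
Eliminating the other unknown: ω₃ = r₂ω₂ sin(θ₄−θ₂) / [r₃ sin(θ₃−θ₄)].
Numerator sine = +0.99881; denominator sine = +0.69466.
Result = 0.0353·3.142·(+0.99881) / (0.0558·(+0.69466)) = +2.8576 rad/s; magnitude 2.8576 rad/s.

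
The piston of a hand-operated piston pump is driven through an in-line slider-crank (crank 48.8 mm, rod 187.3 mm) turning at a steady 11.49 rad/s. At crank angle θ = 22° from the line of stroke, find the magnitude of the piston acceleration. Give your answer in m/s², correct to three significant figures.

7.20

ω = 11.49 rad/s
x(θ) = r cosθ + √(L² − r² sin²θ); with ω constant, a = ω²·d²x/dθ².
d²x/dθ² = −r cosθ − r²(cos2θ)/√u − r⁴ sin²2θ/(4u^{3/2}),  u = L² − r² sin²θ = 0.0347471 m².
Substituting r = 0.0488 m, L = 0.1873 m, θ = 22°: d²x/dθ² = -0.054542 m.
a = ω²·d²x/dθ² = (11.49)²·(-0.054542) = -7.2007 m/s²;  |a| = 7.2007 m/s².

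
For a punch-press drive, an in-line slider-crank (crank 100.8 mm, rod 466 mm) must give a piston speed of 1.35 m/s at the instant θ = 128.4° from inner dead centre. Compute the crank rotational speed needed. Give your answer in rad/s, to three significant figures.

19.8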